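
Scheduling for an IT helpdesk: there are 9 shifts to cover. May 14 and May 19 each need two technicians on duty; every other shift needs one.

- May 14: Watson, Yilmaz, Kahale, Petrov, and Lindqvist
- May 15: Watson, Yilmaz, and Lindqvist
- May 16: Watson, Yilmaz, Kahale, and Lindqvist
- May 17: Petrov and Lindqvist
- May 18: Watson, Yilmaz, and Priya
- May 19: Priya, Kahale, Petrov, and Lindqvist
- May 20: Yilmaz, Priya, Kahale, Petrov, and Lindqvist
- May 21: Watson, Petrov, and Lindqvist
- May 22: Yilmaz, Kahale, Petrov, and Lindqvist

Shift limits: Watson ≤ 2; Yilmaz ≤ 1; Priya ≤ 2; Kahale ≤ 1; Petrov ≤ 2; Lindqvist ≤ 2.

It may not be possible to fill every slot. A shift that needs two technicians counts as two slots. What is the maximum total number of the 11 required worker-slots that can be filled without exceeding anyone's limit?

Total capacity across all technicians is 2+1+2+1+2+2 = 10, and 11 slots are needed, so at most 10 can be filled.
An assignment achieving 10: May 14→Lindqvist, May 15→Watson, May 16→Yilmaz, May 17→Petrov, May 18→Watson, May 19→Priya+Kahale, May 20→Priya, May 21→Petrov, May 22→Lindqvist.
Loads: Watson 2/2, Yilmaz 1/1, Priya 2/2, Kahale 1/1, Petrov 2/2, Lindqvist 2/2.

10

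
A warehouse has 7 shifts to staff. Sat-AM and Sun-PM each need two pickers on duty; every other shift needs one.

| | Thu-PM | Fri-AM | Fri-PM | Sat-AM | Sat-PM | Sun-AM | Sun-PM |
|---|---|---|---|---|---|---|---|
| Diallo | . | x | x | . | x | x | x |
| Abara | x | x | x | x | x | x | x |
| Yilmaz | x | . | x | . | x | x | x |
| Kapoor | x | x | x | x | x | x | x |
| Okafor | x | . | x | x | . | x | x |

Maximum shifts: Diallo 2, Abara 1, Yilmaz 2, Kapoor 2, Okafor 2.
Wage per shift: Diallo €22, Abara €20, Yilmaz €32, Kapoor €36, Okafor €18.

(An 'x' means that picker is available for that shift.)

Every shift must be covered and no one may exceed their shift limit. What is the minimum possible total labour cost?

Picking the cheapest available picker for each shift independently would cost €170, but that ignores the shift limits.
An optimal schedule: Thu-PM→Yilmaz, Fri-AM→Diallo, Fri-PM→Yilmaz, Sat-AM→Abara+Kapoor, Sat-PM→Diallo, Sun-AM→Okafor, Sun-PM→Kapoor+Okafor.
Total: 32 + 22 + 32 + 20 + 36 + 22 + 18 + 36 + 18 = €236.

€236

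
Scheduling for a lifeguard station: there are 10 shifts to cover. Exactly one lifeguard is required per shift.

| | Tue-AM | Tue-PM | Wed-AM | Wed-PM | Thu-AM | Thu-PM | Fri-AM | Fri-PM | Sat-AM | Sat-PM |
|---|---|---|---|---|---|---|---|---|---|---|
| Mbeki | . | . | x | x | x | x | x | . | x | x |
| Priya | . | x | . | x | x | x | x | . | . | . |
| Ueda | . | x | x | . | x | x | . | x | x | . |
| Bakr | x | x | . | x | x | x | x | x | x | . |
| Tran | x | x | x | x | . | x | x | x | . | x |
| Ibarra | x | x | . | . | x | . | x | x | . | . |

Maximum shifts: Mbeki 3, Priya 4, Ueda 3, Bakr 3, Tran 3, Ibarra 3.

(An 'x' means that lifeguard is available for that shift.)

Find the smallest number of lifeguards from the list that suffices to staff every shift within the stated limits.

10 slots to fill and no one can take more than 4, so at least ⌈10/4⌉ = 3 lifeguards are needed.
Mbeki, Priya, and Bakr alone can cover everything: Tue-AM→Bakr, Tue-PM→Priya, Wed-AM→Mbeki, Wed-PM→Priya, Thu-AM→Priya, Thu-PM→Priya, Fri-AM→Bakr, Fri-PM→Bakr, Sat-AM→Mbeki, Sat-PM→Mbeki.

3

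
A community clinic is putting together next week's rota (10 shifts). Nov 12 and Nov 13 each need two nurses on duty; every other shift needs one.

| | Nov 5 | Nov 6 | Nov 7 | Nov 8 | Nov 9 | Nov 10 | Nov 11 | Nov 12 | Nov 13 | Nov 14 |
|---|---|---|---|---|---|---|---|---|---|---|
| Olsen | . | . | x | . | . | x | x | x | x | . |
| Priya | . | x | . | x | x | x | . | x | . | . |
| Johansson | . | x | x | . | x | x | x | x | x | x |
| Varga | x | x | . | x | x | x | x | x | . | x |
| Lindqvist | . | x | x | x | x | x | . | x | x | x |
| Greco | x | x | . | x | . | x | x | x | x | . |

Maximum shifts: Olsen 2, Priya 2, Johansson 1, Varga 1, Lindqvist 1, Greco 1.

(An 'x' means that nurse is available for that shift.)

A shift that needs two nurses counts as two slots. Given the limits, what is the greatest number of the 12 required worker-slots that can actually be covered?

8

Total capacity across all nurses is 2+2+1+1+1+1 = 8, and 12 slots are needed, so at most 8 can be filled.
An assignment achieving 8: Nov 5→Varga, Nov 7→Olsen, Nov 8→Priya, Nov 9→Priya, Nov 11→Olsen, Nov 13→Lindqvist+Greco, Nov 14→Johansson.
Loads: Olsen 2/2, Priya 2/2, Johansson 1/1, Varga 1/1, Lindqvist 1/1, Greco 1/1.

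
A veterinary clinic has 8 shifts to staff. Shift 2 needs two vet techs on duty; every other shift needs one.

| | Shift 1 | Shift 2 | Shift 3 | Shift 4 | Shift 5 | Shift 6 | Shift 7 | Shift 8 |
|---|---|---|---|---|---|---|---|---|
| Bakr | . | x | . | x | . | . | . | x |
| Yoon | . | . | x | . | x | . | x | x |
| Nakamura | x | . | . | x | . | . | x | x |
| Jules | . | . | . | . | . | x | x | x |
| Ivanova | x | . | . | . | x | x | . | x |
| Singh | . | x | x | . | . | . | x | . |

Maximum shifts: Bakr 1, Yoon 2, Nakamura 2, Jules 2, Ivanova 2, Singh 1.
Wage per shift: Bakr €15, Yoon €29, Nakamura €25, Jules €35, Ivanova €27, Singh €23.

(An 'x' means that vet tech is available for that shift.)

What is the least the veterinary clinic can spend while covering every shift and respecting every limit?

€235

Shift 2 can only be covered by Bakr and Singh, so that assignment is forced.
Picking the cheapest available vet tech for each shift independently would cost €193, but that ignores the shift limits.
An optimal schedule: Shift 1→Nakamura, Shift 2→Bakr+Singh, Shift 3→Yoon, Shift 4→Nakamura, Shift 5→Ivanova, Shift 6→Ivanova, Shift 7→Yoon, Shift 8→Jules.
Total: 25 + 15 + 23 + 29 + 25 + 27 + 27 + 29 + 35 = €235.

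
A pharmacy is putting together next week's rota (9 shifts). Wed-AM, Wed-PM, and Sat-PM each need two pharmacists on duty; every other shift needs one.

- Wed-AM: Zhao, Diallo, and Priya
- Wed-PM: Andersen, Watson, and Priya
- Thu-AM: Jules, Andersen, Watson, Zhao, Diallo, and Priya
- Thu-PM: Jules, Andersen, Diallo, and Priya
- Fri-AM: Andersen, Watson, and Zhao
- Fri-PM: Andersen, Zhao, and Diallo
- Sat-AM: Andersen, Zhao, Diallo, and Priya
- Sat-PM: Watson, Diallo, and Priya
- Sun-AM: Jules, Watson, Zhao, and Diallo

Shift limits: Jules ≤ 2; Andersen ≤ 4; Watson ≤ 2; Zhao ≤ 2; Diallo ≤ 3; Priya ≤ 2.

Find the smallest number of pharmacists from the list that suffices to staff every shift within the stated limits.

12 slots to fill and no one can take more than 4, so at least ⌈12/4⌉ = 3 pharmacists are needed.
Any 4 pharmacists together have capacity at most 4+3+2+2 = 11 < 12 slots, so 4 can never suffice.
Jules, Andersen, Watson, Zhao, and Diallo alone can cover everything: Wed-AM→Zhao+Diallo, Wed-PM→Andersen+Watson, Thu-AM→Zhao, Thu-PM→Jules, Fri-AM→Andersen, Fri-PM→Andersen, Sat-AM→Andersen, Sat-PM→Watson+Diallo, Sun-AM→Jules.

5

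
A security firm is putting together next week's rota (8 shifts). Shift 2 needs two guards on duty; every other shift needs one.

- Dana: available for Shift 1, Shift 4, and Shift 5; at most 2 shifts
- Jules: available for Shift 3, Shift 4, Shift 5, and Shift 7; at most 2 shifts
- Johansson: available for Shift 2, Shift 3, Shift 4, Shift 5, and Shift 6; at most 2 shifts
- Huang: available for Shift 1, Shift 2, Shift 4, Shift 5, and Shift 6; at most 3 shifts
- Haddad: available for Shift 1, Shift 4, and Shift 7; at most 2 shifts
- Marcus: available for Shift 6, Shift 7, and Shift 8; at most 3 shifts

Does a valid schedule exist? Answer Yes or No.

Yes

Shift 2 can only be covered by Johansson and Huang, so that assignment is forced.
Shift 8 can only be covered by Marcus, so that assignment is forced.
One valid schedule: Shift 1→Dana, Shift 2→Johansson+Huang, Shift 3→Jules, Shift 4→Huang, Shift 5→Dana, Shift 6→Johansson, Shift 7→Jules, Shift 8→Marcus.
Loads: Dana 2/2, Jules 2/2, Johansson 2/2, Huang 2/3, Haddad 0/2, Marcus 1/3 — all within limits.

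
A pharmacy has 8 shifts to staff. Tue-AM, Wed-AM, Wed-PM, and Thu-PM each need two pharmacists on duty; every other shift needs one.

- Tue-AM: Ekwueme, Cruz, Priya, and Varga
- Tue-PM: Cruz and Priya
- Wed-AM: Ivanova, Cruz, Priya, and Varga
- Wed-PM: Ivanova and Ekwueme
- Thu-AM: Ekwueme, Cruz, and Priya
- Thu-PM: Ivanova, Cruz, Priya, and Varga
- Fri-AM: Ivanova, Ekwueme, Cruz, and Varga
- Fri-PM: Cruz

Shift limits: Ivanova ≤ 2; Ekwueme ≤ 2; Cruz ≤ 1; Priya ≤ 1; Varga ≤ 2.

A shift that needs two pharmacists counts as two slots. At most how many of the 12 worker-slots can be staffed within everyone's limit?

Total capacity across all pharmacists is 2+2+1+1+2 = 8, and 12 slots are needed, so at most 8 can be filled.
An assignment achieving 8: Tue-AM→Varga, Tue-PM→Priya, Wed-AM→Ivanova+Varga, Wed-PM→Ivanova+Ekwueme, Thu-AM→Ekwueme, Fri-PM→Cruz.
Loads: Ivanova 2/2, Ekwueme 2/2, Cruz 1/1, Priya 1/1, Varga 2/2.

8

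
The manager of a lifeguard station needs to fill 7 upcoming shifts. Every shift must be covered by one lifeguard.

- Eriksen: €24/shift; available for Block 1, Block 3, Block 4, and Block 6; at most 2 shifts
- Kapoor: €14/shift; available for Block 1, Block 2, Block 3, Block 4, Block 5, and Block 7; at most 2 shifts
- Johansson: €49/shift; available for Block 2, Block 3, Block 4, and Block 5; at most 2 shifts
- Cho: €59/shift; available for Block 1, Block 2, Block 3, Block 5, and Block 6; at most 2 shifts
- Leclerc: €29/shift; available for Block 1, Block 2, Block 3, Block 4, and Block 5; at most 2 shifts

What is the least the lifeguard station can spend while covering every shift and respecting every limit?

€183

Block 7 can only be covered by Kapoor, so that assignment is forced.
Picking the cheapest available lifeguard for each shift independently would cost €108, but that ignores the shift limits.
An optimal schedule: Block 1→Kapoor, Block 2→Leclerc, Block 3→Johansson, Block 4→Eriksen, Block 5→Leclerc, Block 6→Eriksen, Block 7→Kapoor.
Total: 14 + 29 + 49 + 24 + 29 + 24 + 14 = €183.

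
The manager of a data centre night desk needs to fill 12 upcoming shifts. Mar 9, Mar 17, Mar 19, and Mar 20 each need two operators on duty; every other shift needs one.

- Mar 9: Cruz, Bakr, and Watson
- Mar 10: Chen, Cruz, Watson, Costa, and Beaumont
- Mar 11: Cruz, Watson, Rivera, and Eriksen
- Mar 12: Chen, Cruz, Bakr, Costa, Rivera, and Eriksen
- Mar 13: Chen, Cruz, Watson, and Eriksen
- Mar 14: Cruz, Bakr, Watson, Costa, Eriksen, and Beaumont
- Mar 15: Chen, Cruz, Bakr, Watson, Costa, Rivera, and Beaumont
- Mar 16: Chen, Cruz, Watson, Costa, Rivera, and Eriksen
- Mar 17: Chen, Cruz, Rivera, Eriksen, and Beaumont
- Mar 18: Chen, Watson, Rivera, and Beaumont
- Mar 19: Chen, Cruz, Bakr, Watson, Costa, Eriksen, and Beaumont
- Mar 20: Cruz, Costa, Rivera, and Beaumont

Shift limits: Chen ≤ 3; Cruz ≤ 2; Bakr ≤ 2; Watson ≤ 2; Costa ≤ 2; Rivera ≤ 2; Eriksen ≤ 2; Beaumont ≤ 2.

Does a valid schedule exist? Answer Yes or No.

Yes

One valid schedule: Mar 9→Cruz+Bakr, Mar 10→Chen, Mar 11→Cruz, Mar 12→Bakr, Mar 13→Chen, Mar 14→Watson, Mar 15→Costa, Mar 16→Watson, Mar 17→Rivera+Eriksen, Mar 18→Chen, Mar 19→Eriksen+Beaumont, Mar 20→Costa+Rivera.
Loads: Chen 3/3, Cruz 2/2, Bakr 2/2, Watson 2/2, Costa 2/2, Rivera 2/2, Eriksen 2/2, Beaumont 1/2 — all within limits.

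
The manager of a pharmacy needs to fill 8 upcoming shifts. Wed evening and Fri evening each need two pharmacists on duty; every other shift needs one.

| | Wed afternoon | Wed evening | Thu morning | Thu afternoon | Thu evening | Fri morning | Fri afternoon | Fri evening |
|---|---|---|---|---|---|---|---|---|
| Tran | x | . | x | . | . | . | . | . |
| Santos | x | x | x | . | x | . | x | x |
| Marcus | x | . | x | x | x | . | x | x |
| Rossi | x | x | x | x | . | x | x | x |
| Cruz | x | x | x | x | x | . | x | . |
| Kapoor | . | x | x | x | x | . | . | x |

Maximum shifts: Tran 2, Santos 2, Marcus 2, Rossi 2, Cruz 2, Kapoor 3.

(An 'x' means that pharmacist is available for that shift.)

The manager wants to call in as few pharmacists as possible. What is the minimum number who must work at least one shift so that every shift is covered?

5

10 slots to fill and no one can take more than 3, so at least ⌈10/3⌉ = 4 pharmacists are needed.
Any 4 pharmacists together have capacity at most 3+2+2+2 = 9 < 10 slots, so 4 can never suffice.
Tran, Santos, Marcus, Rossi, and Cruz alone can cover everything: Wed afternoon→Tran, Wed evening→Santos+Rossi, Thu morning→Tran, Thu afternoon→Marcus, Thu evening→Cruz, Fri morning→Rossi, Fri afternoon→Cruz, Fri evening→Santos+Marcus.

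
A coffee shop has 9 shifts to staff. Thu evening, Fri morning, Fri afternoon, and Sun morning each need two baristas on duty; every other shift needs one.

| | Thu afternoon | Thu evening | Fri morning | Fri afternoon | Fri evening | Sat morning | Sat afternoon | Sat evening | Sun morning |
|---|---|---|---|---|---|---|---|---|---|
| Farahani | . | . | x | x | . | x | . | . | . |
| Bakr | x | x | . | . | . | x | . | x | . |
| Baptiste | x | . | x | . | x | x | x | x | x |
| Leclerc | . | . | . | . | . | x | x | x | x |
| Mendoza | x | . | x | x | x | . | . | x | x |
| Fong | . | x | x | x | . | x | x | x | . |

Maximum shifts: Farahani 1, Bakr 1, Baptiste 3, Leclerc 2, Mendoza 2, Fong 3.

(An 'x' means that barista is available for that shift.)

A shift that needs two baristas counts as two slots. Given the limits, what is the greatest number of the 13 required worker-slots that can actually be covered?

Total capacity across all baristas is 1+1+3+2+2+3 = 12, and 13 slots are needed, so at most 12 can be filled.
An assignment achieving 12: Thu afternoon→Baptiste, Thu evening→Bakr+Fong, Fri morning→Fong, Fri afternoon→Farahani+Mendoza, Fri evening→Baptiste, Sat morning→Leclerc, Sat afternoon→Baptiste, Sat evening→Fong, Sun morning→Leclerc+Mendoza.
Loads: Farahani 1/1, Bakr 1/1, Baptiste 3/3, Leclerc 2/2, Mendoza 2/2, Fong 3/3.

12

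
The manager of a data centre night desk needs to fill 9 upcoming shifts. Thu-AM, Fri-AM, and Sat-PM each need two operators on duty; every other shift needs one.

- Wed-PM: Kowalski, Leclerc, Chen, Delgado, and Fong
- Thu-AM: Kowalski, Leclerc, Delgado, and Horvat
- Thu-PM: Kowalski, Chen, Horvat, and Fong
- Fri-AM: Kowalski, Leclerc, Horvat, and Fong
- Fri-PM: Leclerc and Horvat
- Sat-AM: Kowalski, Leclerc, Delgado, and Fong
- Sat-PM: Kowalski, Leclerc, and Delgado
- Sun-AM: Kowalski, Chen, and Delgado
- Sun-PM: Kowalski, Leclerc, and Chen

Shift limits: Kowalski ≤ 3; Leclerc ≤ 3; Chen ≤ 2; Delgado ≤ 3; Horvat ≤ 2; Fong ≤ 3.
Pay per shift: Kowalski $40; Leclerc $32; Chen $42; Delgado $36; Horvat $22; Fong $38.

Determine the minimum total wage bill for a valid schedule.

$402

Picking the cheapest available operator for each shift independently would cost $352, but that ignores the shift limits.
An optimal schedule: Wed-PM→Fong, Thu-AM→Leclerc+Delgado, Thu-PM→Horvat, Fri-AM→Fong+Kowalski, Fri-PM→Horvat, Sat-AM→Fong, Sat-PM→Leclerc+Delgado, Sun-AM→Delgado, Sun-PM→Leclerc.
Total: 38 + 32 + 36 + 22 + 38 + 40 + 22 + 38 + 32 + 36 + 36 + 32 = $402.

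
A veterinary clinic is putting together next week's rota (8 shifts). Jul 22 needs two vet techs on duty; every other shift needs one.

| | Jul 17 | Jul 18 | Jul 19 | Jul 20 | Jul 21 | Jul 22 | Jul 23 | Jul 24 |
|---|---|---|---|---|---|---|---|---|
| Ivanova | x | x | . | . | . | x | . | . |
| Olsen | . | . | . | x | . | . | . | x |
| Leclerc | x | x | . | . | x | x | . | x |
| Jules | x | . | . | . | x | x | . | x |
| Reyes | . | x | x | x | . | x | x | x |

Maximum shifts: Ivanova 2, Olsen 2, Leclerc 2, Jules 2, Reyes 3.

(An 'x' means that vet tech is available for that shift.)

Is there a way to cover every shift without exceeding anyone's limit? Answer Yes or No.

Jul 19 can only be covered by Reyes, so that assignment is forced.
Jul 23 can only be covered by Reyes, so that assignment is forced.
One valid schedule: Jul 17→Ivanova, Jul 18→Ivanova, Jul 19→Reyes, Jul 20→Olsen, Jul 21→Leclerc, Jul 22→Leclerc+Jules, Jul 23→Reyes, Jul 24→Olsen.
Loads: Ivanova 2/2, Olsen 2/2, Leclerc 2/2, Jules 1/2, Reyes 2/3 — all within limits.

Yes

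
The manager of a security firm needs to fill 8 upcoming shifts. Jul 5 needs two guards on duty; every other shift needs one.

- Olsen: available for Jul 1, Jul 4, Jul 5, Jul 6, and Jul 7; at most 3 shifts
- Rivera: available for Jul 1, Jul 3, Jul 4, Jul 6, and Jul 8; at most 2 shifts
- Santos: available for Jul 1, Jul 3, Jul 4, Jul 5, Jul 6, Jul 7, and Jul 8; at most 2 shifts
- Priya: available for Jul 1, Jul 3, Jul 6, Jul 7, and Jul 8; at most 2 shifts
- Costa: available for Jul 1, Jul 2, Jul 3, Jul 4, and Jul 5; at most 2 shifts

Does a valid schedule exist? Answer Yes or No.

Yes

Jul 2 can only be covered by Costa, so that assignment is forced.
One valid schedule: Jul 1→Priya, Jul 2→Costa, Jul 3→Rivera, Jul 4→Olsen, Jul 5→Olsen+Santos, Jul 6→Santos, Jul 7→Olsen, Jul 8→Rivera.
Loads: Olsen 3/3, Rivera 2/2, Santos 2/2, Priya 1/2, Costa 1/2 — all within limits.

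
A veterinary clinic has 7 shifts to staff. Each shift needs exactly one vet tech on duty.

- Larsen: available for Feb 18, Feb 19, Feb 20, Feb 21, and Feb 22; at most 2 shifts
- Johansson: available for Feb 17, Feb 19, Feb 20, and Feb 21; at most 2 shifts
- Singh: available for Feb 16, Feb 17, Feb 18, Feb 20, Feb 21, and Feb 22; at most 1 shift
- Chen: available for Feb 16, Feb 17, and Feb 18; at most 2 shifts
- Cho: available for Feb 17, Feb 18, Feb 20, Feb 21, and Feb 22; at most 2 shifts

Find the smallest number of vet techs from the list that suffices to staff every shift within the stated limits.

4

7 slots to fill and no one can take more than 2, so at least ⌈7/2⌉ = 4 vet techs are needed.
Larsen, Johansson, Singh, and Chen alone can cover everything: Feb 16→Singh, Feb 17→Chen, Feb 18→Chen, Feb 19→Larsen, Feb 20→Johansson, Feb 21→Johansson, Feb 22→Larsen.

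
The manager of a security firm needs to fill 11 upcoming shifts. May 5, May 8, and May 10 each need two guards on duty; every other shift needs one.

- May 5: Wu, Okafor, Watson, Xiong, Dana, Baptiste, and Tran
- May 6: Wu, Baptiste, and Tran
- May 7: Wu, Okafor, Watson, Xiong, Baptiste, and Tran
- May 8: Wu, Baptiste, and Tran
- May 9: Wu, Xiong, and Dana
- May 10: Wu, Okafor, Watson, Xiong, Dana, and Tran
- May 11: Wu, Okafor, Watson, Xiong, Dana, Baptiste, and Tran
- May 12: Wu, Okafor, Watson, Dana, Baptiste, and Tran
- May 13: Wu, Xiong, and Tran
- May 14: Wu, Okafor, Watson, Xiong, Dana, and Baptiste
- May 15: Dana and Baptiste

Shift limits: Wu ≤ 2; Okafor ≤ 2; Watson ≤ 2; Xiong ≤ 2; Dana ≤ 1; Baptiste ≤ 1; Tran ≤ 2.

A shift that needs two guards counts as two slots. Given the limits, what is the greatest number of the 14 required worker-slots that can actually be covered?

Total capacity across all guards is 2+2+2+2+1+1+2 = 12, and 14 slots are needed, so at most 12 can be filled.
An assignment achieving 12: May 5→Tran, May 6→Wu, May 7→Okafor, May 8→Wu+Baptiste, May 9→Xiong, May 10→Okafor+Watson, May 11→Tran, May 12→Watson, May 13→Xiong, May 15→Dana.
Loads: Wu 2/2, Okafor 2/2, Watson 2/2, Xiong 2/2, Dana 1/1, Baptiste 1/1, Tran 2/2.

12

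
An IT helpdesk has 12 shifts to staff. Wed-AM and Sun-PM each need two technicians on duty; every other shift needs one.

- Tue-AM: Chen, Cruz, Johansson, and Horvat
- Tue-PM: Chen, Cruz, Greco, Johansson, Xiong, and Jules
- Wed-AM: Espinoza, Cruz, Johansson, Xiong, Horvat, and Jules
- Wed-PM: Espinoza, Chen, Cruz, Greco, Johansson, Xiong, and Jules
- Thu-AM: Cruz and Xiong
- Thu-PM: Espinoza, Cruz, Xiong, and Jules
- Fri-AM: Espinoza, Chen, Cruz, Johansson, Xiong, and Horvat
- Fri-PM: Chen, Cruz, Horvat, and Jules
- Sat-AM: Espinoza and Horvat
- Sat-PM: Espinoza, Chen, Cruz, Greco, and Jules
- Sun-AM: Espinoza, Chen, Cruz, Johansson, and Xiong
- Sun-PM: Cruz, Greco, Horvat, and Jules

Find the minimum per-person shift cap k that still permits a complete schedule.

With 8 technicians and 14 worker-slots to fill, someone must work at least ⌈14/8⌉ = 2 shifts, so k ≥ 2.
k = 2 works: Tue-AM→Chen, Tue-PM→Greco, Wed-AM→Xiong+Horvat, Wed-PM→Xiong, Thu-AM→Cruz, Thu-PM→Espinoza, Fri-AM→Johansson, Fri-PM→Chen, Sat-AM→Espinoza, Sat-PM→Cruz, Sun-AM→Johansson, Sun-PM→Greco+Horvat.
Loads: Espinoza 2, Chen 2, Cruz 2, Greco 2, Johansson 2, Xiong 2, Horvat 2, Jules 0 — all ≤ 2.

2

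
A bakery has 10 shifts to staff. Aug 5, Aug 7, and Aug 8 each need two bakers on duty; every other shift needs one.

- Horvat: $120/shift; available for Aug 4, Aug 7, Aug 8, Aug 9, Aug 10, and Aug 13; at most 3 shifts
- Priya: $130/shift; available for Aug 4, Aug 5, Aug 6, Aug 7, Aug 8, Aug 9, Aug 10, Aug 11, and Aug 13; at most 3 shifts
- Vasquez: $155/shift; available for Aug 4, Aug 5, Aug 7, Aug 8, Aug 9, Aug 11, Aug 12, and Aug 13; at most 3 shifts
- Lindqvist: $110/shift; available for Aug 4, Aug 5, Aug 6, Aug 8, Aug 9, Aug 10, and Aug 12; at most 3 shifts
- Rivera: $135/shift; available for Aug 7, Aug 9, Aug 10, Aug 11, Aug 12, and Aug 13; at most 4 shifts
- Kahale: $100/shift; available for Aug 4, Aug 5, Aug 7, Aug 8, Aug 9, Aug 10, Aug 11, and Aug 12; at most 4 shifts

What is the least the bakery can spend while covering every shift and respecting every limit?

Picking the cheapest available baker for each shift independently would cost $1370, but that ignores the shift limits.
An optimal schedule: Aug 4→Kahale, Aug 5→Lindqvist+Priya, Aug 6→Lindqvist, Aug 7→Horvat+Priya, Aug 8→Horvat+Priya, Aug 9→Lindqvist, Aug 10→Kahale, Aug 11→Kahale, Aug 12→Kahale, Aug 13→Horvat.
Total: 100 + 110 + 130 + 110 + 120 + 130 + 120 + 130 + 110 + 100 + 100 + 100 + 120 = $1480.

$1480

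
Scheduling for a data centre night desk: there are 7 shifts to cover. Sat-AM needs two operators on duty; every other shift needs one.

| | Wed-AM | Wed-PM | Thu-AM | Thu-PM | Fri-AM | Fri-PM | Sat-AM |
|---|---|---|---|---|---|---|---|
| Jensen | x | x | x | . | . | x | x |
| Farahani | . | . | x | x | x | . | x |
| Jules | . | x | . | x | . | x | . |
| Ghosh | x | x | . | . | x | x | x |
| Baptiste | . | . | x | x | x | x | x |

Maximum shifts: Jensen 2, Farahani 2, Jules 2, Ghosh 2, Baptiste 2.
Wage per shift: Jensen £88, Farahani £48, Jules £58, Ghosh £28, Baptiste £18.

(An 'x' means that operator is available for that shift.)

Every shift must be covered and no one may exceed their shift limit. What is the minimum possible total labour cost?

£304

Picking the cheapest available operator for each shift independently would cost £174, but that ignores the shift limits.
An optimal schedule: Wed-AM→Ghosh, Wed-PM→Ghosh, Thu-AM→Baptiste, Thu-PM→Jules, Fri-AM→Farahani, Fri-PM→Jules, Sat-AM→Baptiste+Farahani.
Total: 28 + 28 + 18 + 58 + 48 + 58 + 18 + 48 = £304.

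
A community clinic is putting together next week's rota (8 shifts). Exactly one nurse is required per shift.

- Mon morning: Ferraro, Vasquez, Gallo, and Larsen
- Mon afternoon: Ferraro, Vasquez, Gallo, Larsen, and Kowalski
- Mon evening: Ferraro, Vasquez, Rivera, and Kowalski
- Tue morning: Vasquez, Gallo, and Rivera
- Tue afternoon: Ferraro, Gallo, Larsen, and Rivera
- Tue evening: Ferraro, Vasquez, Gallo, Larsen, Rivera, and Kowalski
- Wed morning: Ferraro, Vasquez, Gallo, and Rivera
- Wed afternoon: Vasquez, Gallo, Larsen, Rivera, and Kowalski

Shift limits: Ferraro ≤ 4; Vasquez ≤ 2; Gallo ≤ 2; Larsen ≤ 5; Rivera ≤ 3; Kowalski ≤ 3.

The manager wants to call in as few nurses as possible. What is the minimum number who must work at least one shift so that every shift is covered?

2

8 slots to fill and no one can take more than 5, so at least ⌈8/5⌉ = 2 nurses are needed.
Larsen and Rivera alone can cover everything: Mon morning→Larsen, Mon afternoon→Larsen, Mon evening→Rivera, Tue morning→Rivera, Tue afternoon→Larsen, Tue evening→Larsen, Wed morning→Rivera, Wed afternoon→Larsen.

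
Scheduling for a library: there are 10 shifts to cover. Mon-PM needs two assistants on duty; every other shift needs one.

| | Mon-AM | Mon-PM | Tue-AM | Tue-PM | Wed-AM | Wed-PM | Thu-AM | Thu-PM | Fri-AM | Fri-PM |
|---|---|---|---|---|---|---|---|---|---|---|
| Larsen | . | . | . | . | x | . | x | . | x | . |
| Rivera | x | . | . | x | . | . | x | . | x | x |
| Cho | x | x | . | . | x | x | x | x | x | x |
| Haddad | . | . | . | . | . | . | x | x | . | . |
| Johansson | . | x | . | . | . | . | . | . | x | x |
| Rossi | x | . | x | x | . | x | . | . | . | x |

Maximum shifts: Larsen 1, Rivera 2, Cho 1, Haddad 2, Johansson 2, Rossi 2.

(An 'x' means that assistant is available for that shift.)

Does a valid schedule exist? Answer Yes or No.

No

Total capacity is 1+2+1+2+2+2 = 10 but 11 worker-slots are needed — infeasible.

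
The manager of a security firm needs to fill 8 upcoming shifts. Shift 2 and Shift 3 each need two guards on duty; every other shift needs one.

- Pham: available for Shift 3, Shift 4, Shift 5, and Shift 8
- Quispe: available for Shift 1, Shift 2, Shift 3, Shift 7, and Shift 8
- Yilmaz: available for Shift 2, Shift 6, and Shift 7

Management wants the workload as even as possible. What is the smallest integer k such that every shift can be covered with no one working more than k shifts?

With 3 guards and 10 worker-slots to fill, someone must work at least ⌈10/3⌉ = 4 shifts, so k ≥ 4.
k = 4 works: Shift 1→Quispe, Shift 2→Quispe+Yilmaz, Shift 3→Pham+Quispe, Shift 4→Pham, Shift 5→Pham, Shift 6→Yilmaz, Shift 7→Quispe, Shift 8→Pham.
Loads: Pham 4, Quispe 4, Yilmaz 2 — all ≤ 4.

4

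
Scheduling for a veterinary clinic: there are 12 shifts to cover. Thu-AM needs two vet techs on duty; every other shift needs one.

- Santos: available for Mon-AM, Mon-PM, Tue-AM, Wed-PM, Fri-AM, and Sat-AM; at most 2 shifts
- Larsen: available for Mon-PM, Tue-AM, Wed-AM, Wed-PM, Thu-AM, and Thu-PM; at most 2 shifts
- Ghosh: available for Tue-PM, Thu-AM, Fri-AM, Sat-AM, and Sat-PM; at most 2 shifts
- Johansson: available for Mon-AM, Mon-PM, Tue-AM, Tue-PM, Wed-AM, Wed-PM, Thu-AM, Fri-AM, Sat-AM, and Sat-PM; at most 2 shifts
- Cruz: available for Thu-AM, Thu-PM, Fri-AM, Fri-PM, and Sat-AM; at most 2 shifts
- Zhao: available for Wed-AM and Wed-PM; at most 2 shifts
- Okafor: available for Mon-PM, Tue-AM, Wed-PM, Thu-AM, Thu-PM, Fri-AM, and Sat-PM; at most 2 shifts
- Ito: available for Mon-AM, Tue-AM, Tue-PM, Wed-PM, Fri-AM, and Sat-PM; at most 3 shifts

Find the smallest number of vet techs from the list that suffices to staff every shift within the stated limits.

13 slots to fill and no one can take more than 3, so at least ⌈13/3⌉ = 5 vet techs are needed.
Any 5 vet techs together have capacity at most 3+2+2+2+2 = 11 < 13 slots, so 5 can never suffice.
Santos, Larsen, Ghosh, Johansson, Cruz, and Ito alone can cover everything: Mon-AM→Santos, Mon-PM→Santos, Tue-AM→Ito, Tue-PM→Ghosh, Wed-AM→Larsen, Wed-PM→Ito, Thu-AM→Johansson+Cruz, Thu-PM→Larsen, Fri-AM→Ito, Fri-PM→Cruz, Sat-AM→Johansson, Sat-PM→Ghosh.

6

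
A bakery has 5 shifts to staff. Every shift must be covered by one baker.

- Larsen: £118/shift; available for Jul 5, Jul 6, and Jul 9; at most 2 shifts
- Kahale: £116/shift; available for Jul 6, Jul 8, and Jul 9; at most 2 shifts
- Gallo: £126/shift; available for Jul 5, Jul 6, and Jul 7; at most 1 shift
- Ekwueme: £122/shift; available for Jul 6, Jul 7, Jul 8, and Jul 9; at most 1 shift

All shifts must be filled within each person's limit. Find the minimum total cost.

Picking the cheapest available baker for each shift independently would cost £588, but that ignores the shift limits.
An optimal schedule: Jul 5→Larsen, Jul 6→Larsen, Jul 7→Ekwueme, Jul 8→Kahale, Jul 9→Kahale.
Total: 118 + 118 + 122 + 116 + 116 = £590.

£590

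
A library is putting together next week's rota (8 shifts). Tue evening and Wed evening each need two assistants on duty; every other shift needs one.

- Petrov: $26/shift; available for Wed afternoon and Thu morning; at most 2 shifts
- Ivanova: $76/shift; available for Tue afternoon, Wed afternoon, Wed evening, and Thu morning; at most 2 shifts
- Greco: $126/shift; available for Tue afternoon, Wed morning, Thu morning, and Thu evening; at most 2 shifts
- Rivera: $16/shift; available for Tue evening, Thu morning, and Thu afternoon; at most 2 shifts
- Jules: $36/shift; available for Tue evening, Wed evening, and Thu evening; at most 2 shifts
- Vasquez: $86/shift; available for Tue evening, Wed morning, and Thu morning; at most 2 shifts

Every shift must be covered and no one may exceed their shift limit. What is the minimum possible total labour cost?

$480

Wed evening can only be covered by Ivanova and Jules, so that assignment is forced.
Thu afternoon can only be covered by Rivera, so that assignment is forced.
Picking the cheapest available assistant for each shift independently would cost $420, but that ignores the shift limits.
An optimal schedule: Tue afternoon→Ivanova, Tue evening→Rivera+Vasquez, Wed morning→Vasquez, Wed afternoon→Petrov, Wed evening→Jules+Ivanova, Thu morning→Petrov, Thu afternoon→Rivera, Thu evening→Jules.
Total: 76 + 16 + 86 + 86 + 26 + 36 + 76 + 26 + 16 + 36 = $480.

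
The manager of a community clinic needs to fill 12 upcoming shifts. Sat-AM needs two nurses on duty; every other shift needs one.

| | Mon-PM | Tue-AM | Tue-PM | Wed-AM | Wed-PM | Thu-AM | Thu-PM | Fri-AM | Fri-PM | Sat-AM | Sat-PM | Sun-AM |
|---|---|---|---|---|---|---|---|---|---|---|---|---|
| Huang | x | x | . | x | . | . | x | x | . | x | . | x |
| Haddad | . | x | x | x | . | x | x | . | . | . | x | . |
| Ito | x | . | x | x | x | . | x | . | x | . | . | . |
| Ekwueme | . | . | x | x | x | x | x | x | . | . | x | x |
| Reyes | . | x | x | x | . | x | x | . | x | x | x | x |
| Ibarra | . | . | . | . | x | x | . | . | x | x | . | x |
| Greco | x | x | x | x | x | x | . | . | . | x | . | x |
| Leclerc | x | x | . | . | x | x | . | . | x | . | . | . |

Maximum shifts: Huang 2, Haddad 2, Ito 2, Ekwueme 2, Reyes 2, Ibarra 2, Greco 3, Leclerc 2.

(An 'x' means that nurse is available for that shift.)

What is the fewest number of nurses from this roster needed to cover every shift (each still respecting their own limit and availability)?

6

13 slots to fill and no one can take more than 3, so at least ⌈13/3⌉ = 5 nurses are needed.
Any 5 nurses together have capacity at most 3+2+2+2+2 = 11 < 13 slots, so 5 can never suffice.
Huang, Haddad, Ito, Ekwueme, Reyes, and Greco alone can cover everything: Mon-PM→Huang, Tue-AM→Haddad, Tue-PM→Greco, Wed-AM→Greco, Wed-PM→Ito, Thu-AM→Ekwueme, Thu-PM→Reyes, Fri-AM→Huang, Fri-PM→Ito, Sat-AM→Reyes+Greco, Sat-PM→Haddad, Sun-AM→Ekwueme.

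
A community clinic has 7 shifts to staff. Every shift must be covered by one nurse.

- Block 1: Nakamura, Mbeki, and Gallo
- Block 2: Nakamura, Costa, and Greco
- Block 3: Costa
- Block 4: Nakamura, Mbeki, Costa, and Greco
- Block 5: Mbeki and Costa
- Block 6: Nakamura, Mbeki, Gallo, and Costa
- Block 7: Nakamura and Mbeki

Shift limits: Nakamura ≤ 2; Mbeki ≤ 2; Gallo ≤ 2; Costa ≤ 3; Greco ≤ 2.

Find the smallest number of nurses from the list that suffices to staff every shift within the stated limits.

3

7 slots to fill and no one can take more than 3, so at least ⌈7/3⌉ = 3 nurses are needed.
Nakamura, Mbeki, and Costa alone can cover everything: Block 1→Nakamura, Block 2→Nakamura, Block 3→Costa, Block 4→Costa, Block 5→Mbeki, Block 6→Costa, Block 7→Mbeki.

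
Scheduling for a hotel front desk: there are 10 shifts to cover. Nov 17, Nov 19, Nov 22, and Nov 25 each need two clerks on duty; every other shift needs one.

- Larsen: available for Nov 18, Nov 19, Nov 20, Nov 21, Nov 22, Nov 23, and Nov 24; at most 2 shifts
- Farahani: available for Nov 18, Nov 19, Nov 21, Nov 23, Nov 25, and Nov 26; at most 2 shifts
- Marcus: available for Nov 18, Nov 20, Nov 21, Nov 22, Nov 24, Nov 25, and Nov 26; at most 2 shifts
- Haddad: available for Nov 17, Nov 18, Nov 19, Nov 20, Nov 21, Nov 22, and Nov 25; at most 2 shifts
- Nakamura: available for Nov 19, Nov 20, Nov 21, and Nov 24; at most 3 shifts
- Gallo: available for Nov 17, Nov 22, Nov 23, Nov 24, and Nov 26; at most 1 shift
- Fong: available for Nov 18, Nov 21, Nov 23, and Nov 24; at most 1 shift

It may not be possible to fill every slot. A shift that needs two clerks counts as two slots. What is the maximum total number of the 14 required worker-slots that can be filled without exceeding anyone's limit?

Total capacity across all clerks is 2+2+2+2+3+1+1 = 13, and 14 slots are needed, so at most 13 can be filled.
An assignment achieving 13: Nov 17→Haddad+Gallo, Nov 19→Larsen+Haddad, Nov 20→Nakamura, Nov 21→Nakamura, Nov 22→Larsen+Marcus, Nov 23→Fong, Nov 24→Nakamura, Nov 25→Farahani+Marcus, Nov 26→Farahani.
Loads: Larsen 2/2, Farahani 2/2, Marcus 2/2, Haddad 2/2, Nakamura 3/3, Gallo 1/1, Fong 1/1.

13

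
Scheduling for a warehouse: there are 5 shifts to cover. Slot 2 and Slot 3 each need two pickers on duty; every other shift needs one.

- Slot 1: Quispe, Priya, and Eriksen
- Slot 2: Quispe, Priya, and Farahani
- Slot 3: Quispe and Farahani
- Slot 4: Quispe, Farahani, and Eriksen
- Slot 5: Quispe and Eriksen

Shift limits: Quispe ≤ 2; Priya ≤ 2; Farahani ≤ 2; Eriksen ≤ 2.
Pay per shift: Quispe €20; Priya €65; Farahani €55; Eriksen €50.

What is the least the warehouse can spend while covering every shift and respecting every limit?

€315

Slot 3 can only be covered by Quispe and Farahani, so that assignment is forced.
Picking the cheapest available picker for each shift independently would cost €210, but that ignores the shift limits.
An optimal schedule: Slot 1→Eriksen, Slot 2→Farahani+Priya, Slot 3→Quispe+Farahani, Slot 4→Eriksen, Slot 5→Quispe.
Total: 50 + 55 + 65 + 20 + 55 + 50 + 20 = €315.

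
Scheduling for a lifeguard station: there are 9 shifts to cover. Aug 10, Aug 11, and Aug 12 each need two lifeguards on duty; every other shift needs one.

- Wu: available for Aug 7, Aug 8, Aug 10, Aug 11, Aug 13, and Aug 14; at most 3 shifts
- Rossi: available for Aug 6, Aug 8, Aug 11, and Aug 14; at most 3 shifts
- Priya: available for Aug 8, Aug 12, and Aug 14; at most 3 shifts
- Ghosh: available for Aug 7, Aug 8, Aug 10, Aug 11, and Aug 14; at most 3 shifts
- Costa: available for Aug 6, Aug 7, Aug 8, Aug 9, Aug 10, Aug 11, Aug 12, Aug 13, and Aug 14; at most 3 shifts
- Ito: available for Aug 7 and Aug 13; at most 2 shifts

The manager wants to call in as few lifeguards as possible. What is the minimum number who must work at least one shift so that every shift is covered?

4

12 slots to fill and no one can take more than 3, so at least ⌈12/3⌉ = 4 lifeguards are needed.
Wu, Priya, Ghosh, and Costa alone can cover everything: Aug 6→Costa, Aug 7→Ghosh, Aug 8→Priya, Aug 9→Costa, Aug 10→Wu+Ghosh, Aug 11→Wu+Ghosh, Aug 12→Priya+Costa, Aug 13→Wu, Aug 14→Priya.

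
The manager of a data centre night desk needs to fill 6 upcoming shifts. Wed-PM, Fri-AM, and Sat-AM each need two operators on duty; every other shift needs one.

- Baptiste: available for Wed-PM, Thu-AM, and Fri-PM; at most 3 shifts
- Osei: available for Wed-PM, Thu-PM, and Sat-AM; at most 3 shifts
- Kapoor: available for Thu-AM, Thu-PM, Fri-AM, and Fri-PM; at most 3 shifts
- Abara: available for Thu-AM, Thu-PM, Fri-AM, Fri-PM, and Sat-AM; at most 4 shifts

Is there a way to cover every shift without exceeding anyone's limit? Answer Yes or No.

Yes

Wed-PM can only be covered by Baptiste and Osei, so that assignment is forced.
Fri-AM can only be covered by Kapoor and Abara, so that assignment is forced.
Sat-AM can only be covered by Osei and Abara, so that assignment is forced.
One valid schedule: Wed-PM→Baptiste+Osei, Thu-AM→Baptiste, Thu-PM→Osei, Fri-AM→Kapoor+Abara, Fri-PM→Baptiste, Sat-AM→Osei+Abara.
Loads: Baptiste 3/3, Osei 3/3, Kapoor 1/3, Abara 2/4 — all within limits.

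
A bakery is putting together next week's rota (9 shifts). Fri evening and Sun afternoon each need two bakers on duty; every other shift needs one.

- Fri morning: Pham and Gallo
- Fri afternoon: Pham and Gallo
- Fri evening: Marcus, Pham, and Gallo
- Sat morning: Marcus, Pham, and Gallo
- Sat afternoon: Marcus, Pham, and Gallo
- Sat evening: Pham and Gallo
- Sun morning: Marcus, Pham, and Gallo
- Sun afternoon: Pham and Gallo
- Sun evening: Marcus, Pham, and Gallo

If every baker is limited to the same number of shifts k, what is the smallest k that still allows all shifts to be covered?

4

With 3 bakers and 11 worker-slots to fill, someone must work at least ⌈11/3⌉ = 4 shifts, so k ≥ 4.
k = 4 works: Fri morning→Pham, Fri afternoon→Pham, Fri evening→Marcus+Gallo, Sat morning→Marcus, Sat afternoon→Marcus, Sat evening→Pham, Sun morning→Marcus, Sun afternoon→Pham+Gallo, Sun evening→Gallo.
Loads: Marcus 4, Pham 4, Gallo 3 — all ≤ 4.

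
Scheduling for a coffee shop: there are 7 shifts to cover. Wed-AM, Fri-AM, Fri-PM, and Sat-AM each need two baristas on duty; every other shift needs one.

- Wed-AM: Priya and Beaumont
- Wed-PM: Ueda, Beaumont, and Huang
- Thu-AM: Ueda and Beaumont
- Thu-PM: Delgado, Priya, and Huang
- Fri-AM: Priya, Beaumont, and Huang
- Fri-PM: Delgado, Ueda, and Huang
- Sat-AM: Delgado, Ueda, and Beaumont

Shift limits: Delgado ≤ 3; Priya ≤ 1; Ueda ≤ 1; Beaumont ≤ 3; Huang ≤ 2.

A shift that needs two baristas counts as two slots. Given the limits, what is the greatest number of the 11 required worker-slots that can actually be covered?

Total capacity across all baristas is 3+1+1+3+2 = 10, and 11 slots are needed, so at most 10 can be filled.
An assignment achieving 10: Wed-AM→Priya+Beaumont, Wed-PM→Beaumont, Thu-AM→Ueda, Thu-PM→Delgado, Fri-AM→Beaumont+Huang, Fri-PM→Delgado+Huang, Sat-AM→Delgado.
Loads: Delgado 3/3, Priya 1/1, Ueda 1/1, Beaumont 3/3, Huang 2/2.

10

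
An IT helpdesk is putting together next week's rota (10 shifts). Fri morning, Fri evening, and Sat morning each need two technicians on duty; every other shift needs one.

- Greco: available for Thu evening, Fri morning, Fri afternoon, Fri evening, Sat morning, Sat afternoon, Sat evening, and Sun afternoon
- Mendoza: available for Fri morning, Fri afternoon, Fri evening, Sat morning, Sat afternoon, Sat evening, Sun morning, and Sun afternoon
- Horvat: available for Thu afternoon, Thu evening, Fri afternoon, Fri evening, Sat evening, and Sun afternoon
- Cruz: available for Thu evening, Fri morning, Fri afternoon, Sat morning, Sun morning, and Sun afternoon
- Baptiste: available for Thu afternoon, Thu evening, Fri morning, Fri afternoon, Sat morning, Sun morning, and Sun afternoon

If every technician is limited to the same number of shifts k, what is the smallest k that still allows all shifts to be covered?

With 5 technicians and 13 worker-slots to fill, someone must work at least ⌈13/5⌉ = 3 shifts, so k ≥ 3.
k = 3 works: Thu afternoon→Horvat, Thu evening→Horvat, Fri morning→Cruz+Baptiste, Fri afternoon→Mendoza, Fri evening→Greco+Mendoza, Sat morning→Cruz+Baptiste, Sat afternoon→Greco, Sat evening→Greco, Sun morning→Mendoza, Sun afternoon→Horvat.
Loads: Greco 3, Mendoza 3, Horvat 3, Cruz 2, Baptiste 2 — all ≤ 3.

3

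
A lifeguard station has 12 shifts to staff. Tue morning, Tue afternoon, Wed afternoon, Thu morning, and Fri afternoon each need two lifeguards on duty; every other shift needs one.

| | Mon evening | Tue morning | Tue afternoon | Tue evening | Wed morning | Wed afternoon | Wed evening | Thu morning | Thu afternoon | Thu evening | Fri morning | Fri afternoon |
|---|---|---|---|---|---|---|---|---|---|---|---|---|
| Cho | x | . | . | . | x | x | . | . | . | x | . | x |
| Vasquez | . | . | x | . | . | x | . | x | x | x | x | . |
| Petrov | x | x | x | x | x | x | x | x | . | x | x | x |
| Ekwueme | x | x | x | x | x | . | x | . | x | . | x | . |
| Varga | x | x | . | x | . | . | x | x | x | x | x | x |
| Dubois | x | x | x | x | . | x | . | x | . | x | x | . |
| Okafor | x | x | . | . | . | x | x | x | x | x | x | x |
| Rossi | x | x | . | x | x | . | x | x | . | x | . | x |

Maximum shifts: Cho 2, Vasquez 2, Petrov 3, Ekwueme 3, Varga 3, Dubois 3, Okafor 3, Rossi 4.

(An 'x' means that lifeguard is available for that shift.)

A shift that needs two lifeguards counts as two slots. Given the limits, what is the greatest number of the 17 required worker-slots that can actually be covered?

17

Total capacity across all lifeguards is 2+2+3+3+3+3+3+4 = 23, and 17 slots are needed, so at most 17 can be filled.
An assignment achieving 17: Mon evening→Dubois, Tue morning→Ekwueme+Varga, Tue afternoon→Vasquez+Petrov, Tue evening→Petrov, Wed morning→Cho, Wed afternoon→Cho+Petrov, Wed evening→Ekwueme, Thu morning→Varga+Dubois, Thu afternoon→Vasquez, Thu evening→Dubois, Fri morning→Ekwueme, Fri afternoon→Varga+Okafor.
Loads: Cho 2/2, Vasquez 2/2, Petrov 3/3, Ekwueme 3/3, Varga 3/3, Dubois 3/3, Okafor 1/3, Rossi 0/4.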